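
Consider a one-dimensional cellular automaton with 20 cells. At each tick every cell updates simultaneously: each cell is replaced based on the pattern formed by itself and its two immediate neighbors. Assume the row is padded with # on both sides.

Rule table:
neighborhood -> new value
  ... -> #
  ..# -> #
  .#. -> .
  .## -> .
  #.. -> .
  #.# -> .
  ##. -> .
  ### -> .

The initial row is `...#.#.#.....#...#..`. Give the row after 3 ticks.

tick 1: .##......####..##..#
tick 2: ....#####.....#...#.
tick 3: .###......####..##..

.###......####..##..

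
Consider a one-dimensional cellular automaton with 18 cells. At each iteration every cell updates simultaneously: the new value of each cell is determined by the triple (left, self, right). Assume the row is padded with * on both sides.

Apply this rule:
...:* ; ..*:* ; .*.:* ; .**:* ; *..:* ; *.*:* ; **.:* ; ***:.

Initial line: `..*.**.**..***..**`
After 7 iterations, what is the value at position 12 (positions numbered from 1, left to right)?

*

iteration 1: ************.****.
iteration 2: ...........***..**
iteration 3: ************.****.  (repeats iteration 1; period 2)
iteration 7: ************.****.
position 12 holds *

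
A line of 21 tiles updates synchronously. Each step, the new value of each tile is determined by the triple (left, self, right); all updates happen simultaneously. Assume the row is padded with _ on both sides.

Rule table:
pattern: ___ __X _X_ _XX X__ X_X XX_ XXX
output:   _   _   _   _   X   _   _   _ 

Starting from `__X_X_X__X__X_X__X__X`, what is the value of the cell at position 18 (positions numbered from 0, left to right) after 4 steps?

X

_______X__X____X__X__
________X__X____X__X_
_________X__X____X__X
__________X__X____X__
position 18 holds X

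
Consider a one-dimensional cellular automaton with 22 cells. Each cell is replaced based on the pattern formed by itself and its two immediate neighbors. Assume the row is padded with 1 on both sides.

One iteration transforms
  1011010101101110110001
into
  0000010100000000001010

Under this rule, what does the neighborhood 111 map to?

At position 13 the neighborhood is 111; the next row has 0 there.

0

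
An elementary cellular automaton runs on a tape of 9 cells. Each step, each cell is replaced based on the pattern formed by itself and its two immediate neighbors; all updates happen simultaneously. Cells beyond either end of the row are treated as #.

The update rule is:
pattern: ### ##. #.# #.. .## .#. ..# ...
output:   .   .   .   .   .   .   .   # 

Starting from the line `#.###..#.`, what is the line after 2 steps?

.#######.

.........
.#######.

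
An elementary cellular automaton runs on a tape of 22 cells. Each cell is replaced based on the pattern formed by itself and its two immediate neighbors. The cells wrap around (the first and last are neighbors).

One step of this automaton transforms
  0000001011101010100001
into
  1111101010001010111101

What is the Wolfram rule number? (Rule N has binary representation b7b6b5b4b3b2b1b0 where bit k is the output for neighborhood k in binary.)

29

position 9: 111 → 0  (bit 7 = 0)
position 10: 110 → 0  (bit 6 = 0)
position 7: 101 → 0  (bit 5 = 0)
position 0: 100 → 1  (bit 4 = 1)
position 8: 011 → 1  (bit 3 = 1)
position 6: 010 → 1  (bit 2 = 1)
position 5: 001 → 0  (bit 1 = 0)
position 1: 000 → 1  (bit 0 = 1)
bits b7..b0 = 00011101 = 29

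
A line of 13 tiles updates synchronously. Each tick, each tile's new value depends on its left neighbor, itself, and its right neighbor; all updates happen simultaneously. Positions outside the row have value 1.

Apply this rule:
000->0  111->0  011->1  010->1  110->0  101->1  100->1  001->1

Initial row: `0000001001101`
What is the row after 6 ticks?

tick 1: 1000011111011
tick 2: 0100110000110
tick 3: 1111101001101
tick 4: 0000011111011
tick 5: 1000110000110
tick 6: 0101101001101

0101101001101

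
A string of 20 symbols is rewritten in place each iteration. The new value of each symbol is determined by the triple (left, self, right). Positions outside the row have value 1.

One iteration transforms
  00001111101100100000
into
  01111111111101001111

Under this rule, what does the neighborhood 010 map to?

At position 14 the neighborhood is 010; the next row has 0 there.

0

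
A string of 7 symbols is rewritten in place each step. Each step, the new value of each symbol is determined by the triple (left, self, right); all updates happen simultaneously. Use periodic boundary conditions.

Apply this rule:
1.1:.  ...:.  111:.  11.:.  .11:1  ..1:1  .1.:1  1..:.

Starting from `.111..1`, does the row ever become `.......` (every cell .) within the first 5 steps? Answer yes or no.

.1...11
.1..11.
11.11..
1..1..1
..11.11
step 5 is ..11.11, still not uniform .

no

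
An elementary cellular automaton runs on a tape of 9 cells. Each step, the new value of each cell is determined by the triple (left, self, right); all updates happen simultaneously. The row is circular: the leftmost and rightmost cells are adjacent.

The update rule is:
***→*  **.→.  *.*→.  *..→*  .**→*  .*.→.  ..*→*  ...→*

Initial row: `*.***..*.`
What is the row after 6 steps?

..**.**..
***..*.**
**.**..**
*..*.****
.**..****
.*.*****.

.*.*****.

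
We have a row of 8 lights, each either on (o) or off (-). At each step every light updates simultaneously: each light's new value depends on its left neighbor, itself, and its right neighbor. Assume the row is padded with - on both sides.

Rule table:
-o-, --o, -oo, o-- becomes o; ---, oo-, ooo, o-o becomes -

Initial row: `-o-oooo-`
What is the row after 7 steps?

oooo-oo-

oo-o---o
o--oo-oo
oooo--o-
o---oooo
oo-oo---
o--o-o--
oooo-oo-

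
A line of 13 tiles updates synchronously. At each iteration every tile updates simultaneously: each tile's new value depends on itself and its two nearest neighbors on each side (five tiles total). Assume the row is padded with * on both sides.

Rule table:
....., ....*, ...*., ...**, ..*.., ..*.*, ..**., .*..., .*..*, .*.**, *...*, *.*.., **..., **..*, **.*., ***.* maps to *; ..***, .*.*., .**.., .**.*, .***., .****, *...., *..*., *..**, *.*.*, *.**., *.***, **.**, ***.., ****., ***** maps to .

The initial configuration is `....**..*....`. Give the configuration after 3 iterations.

*.***.*.**.**
*...**.*.....
.****.***.***

.****.***.***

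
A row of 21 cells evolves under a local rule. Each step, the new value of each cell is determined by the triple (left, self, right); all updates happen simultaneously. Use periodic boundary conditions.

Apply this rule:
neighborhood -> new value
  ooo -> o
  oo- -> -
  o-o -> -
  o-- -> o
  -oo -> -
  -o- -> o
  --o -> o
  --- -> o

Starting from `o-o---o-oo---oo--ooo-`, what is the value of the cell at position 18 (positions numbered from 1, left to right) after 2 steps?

o-ooooo---ooo--oo-o--
o--ooo-ooo-o-oo---ooo
position 18 holds -

-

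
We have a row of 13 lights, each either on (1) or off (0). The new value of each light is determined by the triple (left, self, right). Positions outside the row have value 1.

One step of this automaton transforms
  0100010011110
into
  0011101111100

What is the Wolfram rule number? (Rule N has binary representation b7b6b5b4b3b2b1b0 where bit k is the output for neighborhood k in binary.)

155

position 9: 111 → 1  (bit 7 = 1)
position 11: 110 → 0  (bit 6 = 0)
position 0: 101 → 0  (bit 5 = 0)
position 2: 100 → 1  (bit 4 = 1)
position 8: 011 → 1  (bit 3 = 1)
position 1: 010 → 0  (bit 2 = 0)
position 4: 001 → 1  (bit 1 = 1)
position 3: 000 → 1  (bit 0 = 1)
bits b7..b0 = 10011011 = 155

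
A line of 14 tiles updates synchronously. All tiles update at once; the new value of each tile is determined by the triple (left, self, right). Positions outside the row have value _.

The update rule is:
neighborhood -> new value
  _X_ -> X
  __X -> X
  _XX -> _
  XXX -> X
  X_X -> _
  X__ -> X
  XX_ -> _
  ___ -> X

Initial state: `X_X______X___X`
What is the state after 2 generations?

X_XXXXXXXXXXXX
X__XXXXXXXXXX_

X__XXXXXXXXXX_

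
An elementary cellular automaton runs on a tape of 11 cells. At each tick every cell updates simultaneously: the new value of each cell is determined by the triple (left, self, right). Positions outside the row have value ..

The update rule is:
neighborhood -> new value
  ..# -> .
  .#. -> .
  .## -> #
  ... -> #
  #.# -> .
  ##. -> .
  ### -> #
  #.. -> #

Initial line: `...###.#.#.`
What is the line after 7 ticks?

##..###..##

##.##.....#
#..#.####..
.#...###.##
..##.##..#.
#.#..#.#..#
...#....#..
##..###..##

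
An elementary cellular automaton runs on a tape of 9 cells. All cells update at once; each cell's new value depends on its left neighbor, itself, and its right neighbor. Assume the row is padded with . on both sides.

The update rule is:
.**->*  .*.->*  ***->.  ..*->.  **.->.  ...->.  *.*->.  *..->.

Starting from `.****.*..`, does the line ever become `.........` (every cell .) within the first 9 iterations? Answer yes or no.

.*....*..
.*....*..  (fixed point — unchanged through iteration 9)
iteration 9 is .*....*.., still not uniform .

no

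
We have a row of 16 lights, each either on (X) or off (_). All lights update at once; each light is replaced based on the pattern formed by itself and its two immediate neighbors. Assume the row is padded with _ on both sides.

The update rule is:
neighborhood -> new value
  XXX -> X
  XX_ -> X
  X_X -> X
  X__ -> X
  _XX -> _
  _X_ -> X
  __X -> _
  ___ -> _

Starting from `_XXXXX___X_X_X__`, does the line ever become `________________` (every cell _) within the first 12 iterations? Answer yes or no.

__XXXXX__XXXXXX_
___XXXXX__XXXXXX
____XXXXX__XXXXX
_____XXXXX__XXXX
______XXXXX__XXX
_______XXXXX__XX
________XXXXX__X
_________XXXXX_X
__________XXXXXX
___________XXXXX
____________XXXX
_____________XXX
iteration 12 is _____________XXX, still not uniform _

no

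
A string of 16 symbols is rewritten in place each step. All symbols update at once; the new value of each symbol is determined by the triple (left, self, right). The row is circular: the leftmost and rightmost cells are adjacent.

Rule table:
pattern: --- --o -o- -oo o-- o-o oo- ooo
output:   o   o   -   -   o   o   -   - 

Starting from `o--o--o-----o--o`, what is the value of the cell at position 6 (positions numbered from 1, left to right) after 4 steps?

-oo-oo-ooooo-oo-
o--o--o-----o--o  (repeats step 0; period 2)
step 4: o--o--o-----o--o
position 6 holds -

-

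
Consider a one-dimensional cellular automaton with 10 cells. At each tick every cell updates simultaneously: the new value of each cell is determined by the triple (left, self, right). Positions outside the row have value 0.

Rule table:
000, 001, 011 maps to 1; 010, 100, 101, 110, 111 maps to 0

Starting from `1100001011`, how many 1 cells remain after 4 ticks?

4

1001110010
0011000100
1110011001
1000110010
count of 1: 4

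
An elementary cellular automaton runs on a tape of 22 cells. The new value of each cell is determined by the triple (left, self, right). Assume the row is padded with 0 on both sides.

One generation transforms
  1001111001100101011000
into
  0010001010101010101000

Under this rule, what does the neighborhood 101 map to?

1

At position 14 the neighborhood is 101; the next row has 1 there.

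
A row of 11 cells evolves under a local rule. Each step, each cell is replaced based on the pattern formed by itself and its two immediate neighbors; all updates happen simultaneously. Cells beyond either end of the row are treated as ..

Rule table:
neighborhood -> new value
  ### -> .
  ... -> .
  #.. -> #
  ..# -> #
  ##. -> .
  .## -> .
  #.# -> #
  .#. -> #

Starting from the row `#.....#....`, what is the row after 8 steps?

step 1: ##...###...
step 2: ..#.#...#..
step 3: .#####.###.
step 4: #.....#...#
step 5: ##...###.##
step 6: ..#.#...#..  (repeats step 2; period 4)
step 8: #.....#...#

#.....#...#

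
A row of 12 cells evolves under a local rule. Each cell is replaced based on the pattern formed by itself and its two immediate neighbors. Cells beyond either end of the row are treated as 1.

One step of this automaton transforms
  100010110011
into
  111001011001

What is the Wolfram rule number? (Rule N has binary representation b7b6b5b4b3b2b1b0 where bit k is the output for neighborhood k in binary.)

position 11: 111 → 1  (bit 7 = 1)
position 0: 110 → 1  (bit 6 = 1)
position 5: 101 → 1  (bit 5 = 1)
position 1: 100 → 1  (bit 4 = 1)
position 6: 011 → 0  (bit 3 = 0)
position 4: 010 → 0  (bit 2 = 0)
position 3: 001 → 0  (bit 1 = 0)
position 2: 000 → 1  (bit 0 = 1)
bits b7..b0 = 11110001 = 241

241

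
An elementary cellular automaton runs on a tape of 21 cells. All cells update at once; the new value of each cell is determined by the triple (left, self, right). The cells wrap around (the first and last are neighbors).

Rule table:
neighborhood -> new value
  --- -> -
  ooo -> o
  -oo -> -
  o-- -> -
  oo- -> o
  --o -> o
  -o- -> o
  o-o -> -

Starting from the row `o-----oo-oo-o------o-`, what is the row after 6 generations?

o-oo-o-o-oo-o--o-o-o-

o----o-o--o-o-----oo-
o---oo-o-oo-o----o-o-
o--o-o-o--o-o---oo-o-
o-oo-o-o-oo-o--o-o-o-
o--o-o-o--o-o-oo-o-o-
o-oo-o-o-oo-o--o-o-o-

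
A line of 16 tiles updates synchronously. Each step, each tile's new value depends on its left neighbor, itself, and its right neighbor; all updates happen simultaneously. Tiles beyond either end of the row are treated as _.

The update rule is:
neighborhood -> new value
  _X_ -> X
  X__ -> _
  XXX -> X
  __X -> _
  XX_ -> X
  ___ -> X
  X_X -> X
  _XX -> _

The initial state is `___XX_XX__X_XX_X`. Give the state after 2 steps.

_X___XXX___XX_XX

XX__XX_X__XX_XXX
_X___XXX___XX_XX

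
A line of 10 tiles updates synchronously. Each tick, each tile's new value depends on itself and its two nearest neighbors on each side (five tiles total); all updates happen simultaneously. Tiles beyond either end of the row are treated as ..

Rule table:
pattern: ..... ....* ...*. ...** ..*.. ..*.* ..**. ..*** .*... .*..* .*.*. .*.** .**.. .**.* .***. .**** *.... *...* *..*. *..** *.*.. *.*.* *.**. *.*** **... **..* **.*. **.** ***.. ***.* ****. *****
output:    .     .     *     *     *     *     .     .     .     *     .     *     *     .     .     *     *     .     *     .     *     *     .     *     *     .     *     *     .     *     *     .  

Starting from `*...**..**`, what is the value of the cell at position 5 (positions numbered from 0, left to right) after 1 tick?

*..*.*...*
position 5 holds *

*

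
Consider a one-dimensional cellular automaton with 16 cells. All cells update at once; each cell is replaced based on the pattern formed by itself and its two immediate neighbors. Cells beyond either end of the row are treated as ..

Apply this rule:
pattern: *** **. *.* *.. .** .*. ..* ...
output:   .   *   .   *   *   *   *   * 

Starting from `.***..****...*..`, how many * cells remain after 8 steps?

8

**.****..*******
**.*..****.....*
**.****..*******  (repeats step 1; period 2)
step 8: **.*..****.....*
count of *: 8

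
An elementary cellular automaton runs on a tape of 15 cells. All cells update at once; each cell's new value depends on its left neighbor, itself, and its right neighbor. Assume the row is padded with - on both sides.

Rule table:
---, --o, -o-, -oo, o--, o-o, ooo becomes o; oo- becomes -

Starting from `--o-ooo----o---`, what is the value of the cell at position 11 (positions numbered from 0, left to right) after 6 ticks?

oooooo-oooooooo
ooooo-oooooooo-
oooo-oooooooo-o
ooo-oooooooo-oo
oo-oooooooo-oo-
o-oooooooo-oo-o
position 11 holds o

o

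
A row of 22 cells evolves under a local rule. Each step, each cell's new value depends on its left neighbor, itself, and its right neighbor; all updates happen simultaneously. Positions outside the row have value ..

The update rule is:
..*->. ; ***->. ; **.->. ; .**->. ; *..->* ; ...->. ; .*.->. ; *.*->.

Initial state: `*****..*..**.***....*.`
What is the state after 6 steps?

..........*..*.......*

.....*..*.......*....*
......*..*.......*....
.......*..*.......*...
........*..*.......*..
.........*..*.......*.
..........*..*.......*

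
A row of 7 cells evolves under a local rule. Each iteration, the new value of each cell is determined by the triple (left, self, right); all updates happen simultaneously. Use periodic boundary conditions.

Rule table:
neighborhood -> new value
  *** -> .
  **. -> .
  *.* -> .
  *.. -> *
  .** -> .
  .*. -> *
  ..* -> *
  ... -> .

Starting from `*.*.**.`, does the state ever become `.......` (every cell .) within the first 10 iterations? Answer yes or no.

*.*....
*.**..*
....**.
...*..*
*.*****
.......
all cells are . at iteration 6

yes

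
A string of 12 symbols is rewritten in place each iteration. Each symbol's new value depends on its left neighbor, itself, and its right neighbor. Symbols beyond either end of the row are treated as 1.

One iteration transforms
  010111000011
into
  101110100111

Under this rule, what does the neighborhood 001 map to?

At position 9 the neighborhood is 001; the next row has 1 there.

1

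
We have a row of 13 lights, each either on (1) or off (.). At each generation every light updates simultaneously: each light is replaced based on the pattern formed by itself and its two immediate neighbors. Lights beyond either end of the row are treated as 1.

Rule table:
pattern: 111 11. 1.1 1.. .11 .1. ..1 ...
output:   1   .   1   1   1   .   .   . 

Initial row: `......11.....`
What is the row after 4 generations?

.1.1.....1.1.

generation 1: 1.....1.1....
generation 2: .1.....1.1...
generation 3: 1.1.....1.1..
generation 4: .1.1.....1.1.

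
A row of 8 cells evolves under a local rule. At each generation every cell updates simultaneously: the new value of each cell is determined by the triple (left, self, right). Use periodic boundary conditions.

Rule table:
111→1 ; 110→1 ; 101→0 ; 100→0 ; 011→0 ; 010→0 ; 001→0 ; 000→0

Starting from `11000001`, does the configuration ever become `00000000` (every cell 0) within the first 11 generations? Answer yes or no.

11000000
01000000
00000000
all cells are 0 at generation 3

yes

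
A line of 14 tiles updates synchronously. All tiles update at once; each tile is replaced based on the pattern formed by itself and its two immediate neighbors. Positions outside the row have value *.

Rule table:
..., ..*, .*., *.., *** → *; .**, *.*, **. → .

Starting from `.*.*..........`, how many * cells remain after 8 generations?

.*.***********
.*..**********
.***.*********
..*...********
******.*******
*****...******
****.***.*****
***...*...****
count of *: 8

8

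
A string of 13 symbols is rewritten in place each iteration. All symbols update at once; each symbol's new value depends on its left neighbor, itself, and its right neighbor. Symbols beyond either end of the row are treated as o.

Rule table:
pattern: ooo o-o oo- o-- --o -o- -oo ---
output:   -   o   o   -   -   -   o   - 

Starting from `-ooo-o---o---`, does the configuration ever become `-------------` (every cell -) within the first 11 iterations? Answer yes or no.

no

oo-oo--------
-oooo--------
oo--o--------
-o-----------
o------------
o------------  (fixed point — unchanged through iteration 11)
iteration 11 is o------------, still not uniform -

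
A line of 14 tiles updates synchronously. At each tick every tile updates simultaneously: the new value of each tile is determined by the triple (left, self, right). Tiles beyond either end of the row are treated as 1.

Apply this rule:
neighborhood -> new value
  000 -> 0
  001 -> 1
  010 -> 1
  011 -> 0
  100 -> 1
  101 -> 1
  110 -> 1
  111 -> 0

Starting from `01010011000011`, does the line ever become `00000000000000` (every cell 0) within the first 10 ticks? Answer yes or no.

no

tick 1: 11111101100100
tick 2: 00000110111111
tick 3: 10001011000000
tick 4: 11011101100001
tick 5: 01100110110010
tick 6: 10111011011111
tick 7: 11001101100000
tick 8: 01110110110001
tick 9: 10011011011010
tick 10: 11101101101111
tick 10 is 11101101101111, still not uniform 0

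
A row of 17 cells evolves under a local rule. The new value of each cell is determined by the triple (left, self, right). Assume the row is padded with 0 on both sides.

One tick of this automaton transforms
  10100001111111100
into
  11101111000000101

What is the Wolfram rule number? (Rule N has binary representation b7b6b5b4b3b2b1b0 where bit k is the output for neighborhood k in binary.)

111

position 8: 111 → 0  (bit 7 = 0)
position 14: 110 → 1  (bit 6 = 1)
position 1: 101 → 1  (bit 5 = 1)
position 3: 100 → 0  (bit 4 = 0)
position 7: 011 → 1  (bit 3 = 1)
position 0: 010 → 1  (bit 2 = 1)
position 6: 001 → 1  (bit 1 = 1)
position 4: 000 → 1  (bit 0 = 1)
bits b7..b0 = 01101111 = 111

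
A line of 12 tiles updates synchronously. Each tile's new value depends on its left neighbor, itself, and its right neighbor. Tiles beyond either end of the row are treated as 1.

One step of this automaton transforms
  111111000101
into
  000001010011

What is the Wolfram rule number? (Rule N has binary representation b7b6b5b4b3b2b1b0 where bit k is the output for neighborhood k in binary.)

105

position 0: 111 → 0  (bit 7 = 0)
position 5: 110 → 1  (bit 6 = 1)
position 10: 101 → 1  (bit 5 = 1)
position 6: 100 → 0  (bit 4 = 0)
position 11: 011 → 1  (bit 3 = 1)
position 9: 010 → 0  (bit 2 = 0)
position 8: 001 → 0  (bit 1 = 0)
position 7: 000 → 1  (bit 0 = 1)
bits b7..b0 = 01101001 = 105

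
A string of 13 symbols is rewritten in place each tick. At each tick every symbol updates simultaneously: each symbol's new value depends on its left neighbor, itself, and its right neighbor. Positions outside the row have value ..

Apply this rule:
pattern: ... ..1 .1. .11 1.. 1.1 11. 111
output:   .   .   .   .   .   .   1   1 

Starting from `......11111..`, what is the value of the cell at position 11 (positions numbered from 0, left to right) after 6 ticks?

tick 1: .......1111..
tick 2: ........111..
tick 3: .........11..
tick 4: ..........1..
tick 5: .............
tick 6: .............
position 11 holds .

.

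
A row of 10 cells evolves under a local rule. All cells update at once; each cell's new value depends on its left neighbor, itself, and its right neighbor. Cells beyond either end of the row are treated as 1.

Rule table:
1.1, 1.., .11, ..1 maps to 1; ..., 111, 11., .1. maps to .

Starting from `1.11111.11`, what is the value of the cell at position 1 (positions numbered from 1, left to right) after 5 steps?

.

.11....11.
11.1..11.1
..1.111.11
11.11..11.
..11.111.1
position 1 holds .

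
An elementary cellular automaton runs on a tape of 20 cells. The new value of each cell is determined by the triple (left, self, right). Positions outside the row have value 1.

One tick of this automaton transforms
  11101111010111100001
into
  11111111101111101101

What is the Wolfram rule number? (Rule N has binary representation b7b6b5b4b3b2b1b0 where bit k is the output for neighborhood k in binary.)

233

position 0: 111 → 1  (bit 7 = 1)
position 2: 110 → 1  (bit 6 = 1)
position 3: 101 → 1  (bit 5 = 1)
position 15: 100 → 0  (bit 4 = 0)
position 4: 011 → 1  (bit 3 = 1)
position 9: 010 → 0  (bit 2 = 0)
position 18: 001 → 0  (bit 1 = 0)
position 16: 000 → 1  (bit 0 = 1)
bits b7..b0 = 11101001 = 233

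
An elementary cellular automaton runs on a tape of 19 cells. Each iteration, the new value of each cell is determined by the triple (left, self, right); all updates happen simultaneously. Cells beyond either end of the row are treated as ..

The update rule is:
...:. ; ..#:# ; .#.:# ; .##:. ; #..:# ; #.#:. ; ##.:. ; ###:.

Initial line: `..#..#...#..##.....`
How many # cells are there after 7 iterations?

.######.####..#....
#...........####...
##.........#....#..
..#.......###..###.
.###.....#...##...#
#...#...###.#..#.##
##.###.#....####...
count of #: 10

10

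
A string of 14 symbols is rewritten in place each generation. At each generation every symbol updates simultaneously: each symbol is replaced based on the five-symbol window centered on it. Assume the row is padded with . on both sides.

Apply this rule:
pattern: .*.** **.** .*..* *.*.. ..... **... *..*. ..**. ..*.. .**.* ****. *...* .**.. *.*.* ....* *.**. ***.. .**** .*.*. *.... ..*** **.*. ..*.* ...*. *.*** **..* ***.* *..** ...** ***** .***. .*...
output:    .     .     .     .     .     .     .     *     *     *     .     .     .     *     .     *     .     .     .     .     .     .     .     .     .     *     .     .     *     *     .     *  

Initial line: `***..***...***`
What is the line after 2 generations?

...**.....**..

generation 1: ...*......*...
generation 2: ...**.....**..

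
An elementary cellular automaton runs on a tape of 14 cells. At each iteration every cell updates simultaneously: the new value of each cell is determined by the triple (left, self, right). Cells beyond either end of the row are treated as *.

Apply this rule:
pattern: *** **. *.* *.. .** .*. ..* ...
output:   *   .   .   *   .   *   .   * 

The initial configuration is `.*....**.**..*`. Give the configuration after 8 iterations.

.****......*..
..**.*****.**.
*.....***.....
.****..*.****.
..**.*.*..**..
*....*.**...*.
.***.*...**.*.
..*..***....*.

..*..***....*.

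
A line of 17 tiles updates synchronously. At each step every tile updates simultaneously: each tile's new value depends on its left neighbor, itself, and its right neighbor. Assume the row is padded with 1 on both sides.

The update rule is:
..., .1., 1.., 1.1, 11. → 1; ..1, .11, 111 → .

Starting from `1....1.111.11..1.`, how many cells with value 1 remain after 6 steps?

1111.11..11.11.11
...11.11..11.11..
11..11.11..11.11.
.11..11.11..11.11
1.11..11.11..11..
11.11..11.11..11.
count of 1: 10

10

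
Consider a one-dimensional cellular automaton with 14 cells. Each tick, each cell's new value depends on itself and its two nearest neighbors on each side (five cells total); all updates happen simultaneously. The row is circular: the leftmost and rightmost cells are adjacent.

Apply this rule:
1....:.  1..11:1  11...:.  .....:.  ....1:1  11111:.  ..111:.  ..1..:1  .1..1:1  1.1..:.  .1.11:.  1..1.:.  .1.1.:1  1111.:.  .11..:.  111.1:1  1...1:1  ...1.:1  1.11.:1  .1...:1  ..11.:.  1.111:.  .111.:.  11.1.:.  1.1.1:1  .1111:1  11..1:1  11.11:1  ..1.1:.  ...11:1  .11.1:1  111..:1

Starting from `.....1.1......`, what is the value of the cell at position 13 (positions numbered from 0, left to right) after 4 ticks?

...11.1.1.....
.11.1.11.1....
1.1.1.11..1..1
1.111.1.1.111.
position 13 holds .

.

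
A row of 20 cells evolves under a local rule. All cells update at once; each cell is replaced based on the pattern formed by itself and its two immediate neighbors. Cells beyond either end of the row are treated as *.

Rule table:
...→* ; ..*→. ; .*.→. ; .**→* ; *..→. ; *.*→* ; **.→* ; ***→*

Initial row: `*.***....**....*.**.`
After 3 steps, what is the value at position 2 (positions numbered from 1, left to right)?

*

step 1: *****.**.**.**..****
step 2: **************..****
step 3: **************..****
position 2 holds *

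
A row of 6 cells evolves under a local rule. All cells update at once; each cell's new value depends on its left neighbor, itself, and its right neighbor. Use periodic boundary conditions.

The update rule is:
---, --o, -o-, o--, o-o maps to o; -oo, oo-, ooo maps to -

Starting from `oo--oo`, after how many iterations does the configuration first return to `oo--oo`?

2

iteration 1: --oo--
iteration 2: oo--oo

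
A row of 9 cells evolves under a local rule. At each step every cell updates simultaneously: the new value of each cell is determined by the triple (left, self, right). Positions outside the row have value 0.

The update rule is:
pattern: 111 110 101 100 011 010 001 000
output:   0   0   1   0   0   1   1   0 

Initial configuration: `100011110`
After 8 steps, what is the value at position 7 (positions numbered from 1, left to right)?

step 1: 100100000
step 2: 101100000
step 3: 110000000
step 4: 000000000
step 5: 000000000  (fixed point — unchanged through step 8)
position 7 holds 0

0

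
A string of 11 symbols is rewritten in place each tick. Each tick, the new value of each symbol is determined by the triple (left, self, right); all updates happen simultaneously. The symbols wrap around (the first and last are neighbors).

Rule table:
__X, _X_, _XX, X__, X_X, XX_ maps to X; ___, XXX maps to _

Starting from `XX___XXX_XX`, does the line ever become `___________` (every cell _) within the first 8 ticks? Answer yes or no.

_XX_XX_XXX_
XXXXXXXX_XX
_______XXX_
______XX_XX
X____XXXXXX
XX__XX_____
XXXXXXX___X
______XX_XX
tick 8 is ______XX_XX, still not uniform _

no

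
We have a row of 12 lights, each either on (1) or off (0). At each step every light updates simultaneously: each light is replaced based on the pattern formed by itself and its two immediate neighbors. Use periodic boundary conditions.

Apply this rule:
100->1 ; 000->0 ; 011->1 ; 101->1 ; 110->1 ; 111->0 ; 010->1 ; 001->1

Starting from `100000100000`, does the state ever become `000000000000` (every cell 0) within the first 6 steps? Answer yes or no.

yes

110001110001
011011011011
111111111111
000000000000
all cells are 0 at step 4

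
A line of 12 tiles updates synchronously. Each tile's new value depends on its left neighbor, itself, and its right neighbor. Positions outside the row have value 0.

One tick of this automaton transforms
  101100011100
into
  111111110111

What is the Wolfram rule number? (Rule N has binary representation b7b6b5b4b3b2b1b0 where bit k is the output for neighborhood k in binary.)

127

position 8: 111 → 0  (bit 7 = 0)
position 3: 110 → 1  (bit 6 = 1)
position 1: 101 → 1  (bit 5 = 1)
position 4: 100 → 1  (bit 4 = 1)
position 2: 011 → 1  (bit 3 = 1)
position 0: 010 → 1  (bit 2 = 1)
position 6: 001 → 1  (bit 1 = 1)
position 5: 000 → 1  (bit 0 = 1)
bits b7..b0 = 01111111 = 127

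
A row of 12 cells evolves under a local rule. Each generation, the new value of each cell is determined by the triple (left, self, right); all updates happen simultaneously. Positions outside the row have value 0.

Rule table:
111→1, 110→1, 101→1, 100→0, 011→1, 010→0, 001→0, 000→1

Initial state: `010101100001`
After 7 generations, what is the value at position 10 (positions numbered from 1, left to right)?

1

001011101100
100111111101
000111111110
110111111110
111111111110
111111111110  (fixed point — unchanged through generation 7)
position 10 holds 1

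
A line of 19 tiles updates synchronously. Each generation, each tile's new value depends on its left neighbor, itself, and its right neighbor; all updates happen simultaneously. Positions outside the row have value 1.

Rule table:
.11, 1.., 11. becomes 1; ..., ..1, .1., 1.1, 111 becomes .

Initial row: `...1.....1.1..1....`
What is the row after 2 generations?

generation 1: 1...1.......1..1...
generation 2: 11...1.......1..1..

11...1.......1..1..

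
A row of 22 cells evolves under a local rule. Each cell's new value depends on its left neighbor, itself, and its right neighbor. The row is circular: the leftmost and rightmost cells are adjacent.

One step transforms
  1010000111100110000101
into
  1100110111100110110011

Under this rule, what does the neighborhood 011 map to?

At position 7 the neighborhood is 011; the next row has 1 there.

1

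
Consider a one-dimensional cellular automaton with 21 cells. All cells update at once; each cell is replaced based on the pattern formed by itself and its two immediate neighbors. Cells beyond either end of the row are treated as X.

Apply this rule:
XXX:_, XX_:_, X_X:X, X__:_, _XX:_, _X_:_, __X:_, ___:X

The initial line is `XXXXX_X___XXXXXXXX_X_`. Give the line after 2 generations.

generation 1: _____X__X_________X_X
generation 2: _XXX______XXXXXXX__X_

_XXX______XXXXXXX__X_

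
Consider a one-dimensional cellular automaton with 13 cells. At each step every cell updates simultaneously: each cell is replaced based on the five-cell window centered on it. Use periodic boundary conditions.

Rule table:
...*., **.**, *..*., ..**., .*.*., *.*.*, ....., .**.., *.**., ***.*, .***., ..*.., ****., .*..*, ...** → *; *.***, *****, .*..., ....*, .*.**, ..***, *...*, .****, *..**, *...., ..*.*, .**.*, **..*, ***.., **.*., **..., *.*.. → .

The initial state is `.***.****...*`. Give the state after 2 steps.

..***..*...*.
.*.*..**..**.

.*.*..**..**.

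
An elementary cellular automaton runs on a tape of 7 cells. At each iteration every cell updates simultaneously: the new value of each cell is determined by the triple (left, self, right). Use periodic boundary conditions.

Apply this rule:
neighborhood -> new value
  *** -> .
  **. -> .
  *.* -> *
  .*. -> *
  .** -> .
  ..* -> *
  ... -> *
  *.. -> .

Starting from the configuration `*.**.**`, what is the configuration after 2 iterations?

**.**.*

.*..*..
**.**.*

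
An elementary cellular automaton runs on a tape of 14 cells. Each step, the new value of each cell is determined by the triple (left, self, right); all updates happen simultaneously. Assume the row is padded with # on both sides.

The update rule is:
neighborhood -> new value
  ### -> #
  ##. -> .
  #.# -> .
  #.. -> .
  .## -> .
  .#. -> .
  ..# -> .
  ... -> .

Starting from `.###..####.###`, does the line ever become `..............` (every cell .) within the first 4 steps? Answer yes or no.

..#....##...##
.............#
..............
all cells are . at step 3

yes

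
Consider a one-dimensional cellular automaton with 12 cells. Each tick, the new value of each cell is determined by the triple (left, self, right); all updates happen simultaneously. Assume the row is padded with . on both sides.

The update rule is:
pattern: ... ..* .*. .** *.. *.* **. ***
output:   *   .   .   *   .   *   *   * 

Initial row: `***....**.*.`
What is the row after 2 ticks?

tick 1: ***.**.***..
tick 2: **********.*

**********.*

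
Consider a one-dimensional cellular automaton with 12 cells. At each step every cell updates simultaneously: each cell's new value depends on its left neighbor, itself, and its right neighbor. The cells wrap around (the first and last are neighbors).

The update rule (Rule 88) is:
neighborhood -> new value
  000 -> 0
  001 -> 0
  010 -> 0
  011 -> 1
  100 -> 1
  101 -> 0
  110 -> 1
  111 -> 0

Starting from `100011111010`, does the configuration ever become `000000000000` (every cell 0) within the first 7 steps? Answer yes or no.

step 1: 010010001000
step 2: 001001000100
step 3: 000100100010
step 4: 000010010001
step 5: 100001001000
step 6: 010000100100
step 7: 001000010010
step 7 is 001000010010, still not uniform 0

no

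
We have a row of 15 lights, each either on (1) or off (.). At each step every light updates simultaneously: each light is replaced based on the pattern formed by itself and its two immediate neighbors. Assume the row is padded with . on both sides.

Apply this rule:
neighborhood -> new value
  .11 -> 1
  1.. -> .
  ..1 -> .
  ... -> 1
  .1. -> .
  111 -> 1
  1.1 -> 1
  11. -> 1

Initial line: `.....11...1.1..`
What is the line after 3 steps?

11111111.111111

step 1: 1111.11.1..1..1
step 2: 11111111.......
step 3: 11111111.111111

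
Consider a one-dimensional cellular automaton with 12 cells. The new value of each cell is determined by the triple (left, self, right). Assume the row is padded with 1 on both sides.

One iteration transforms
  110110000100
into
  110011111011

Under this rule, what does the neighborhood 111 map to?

1

At position 0 the neighborhood is 111; the next row has 1 there.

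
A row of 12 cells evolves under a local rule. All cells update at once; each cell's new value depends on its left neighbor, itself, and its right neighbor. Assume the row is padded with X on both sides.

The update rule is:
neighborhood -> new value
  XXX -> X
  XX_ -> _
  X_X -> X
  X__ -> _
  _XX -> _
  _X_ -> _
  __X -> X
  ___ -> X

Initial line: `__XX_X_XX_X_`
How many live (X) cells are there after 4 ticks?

5

_X__X_X__X_X
X__X_X__X_X_
__X_X__X_X_X
_X_X__X_X_X_
count of X: 5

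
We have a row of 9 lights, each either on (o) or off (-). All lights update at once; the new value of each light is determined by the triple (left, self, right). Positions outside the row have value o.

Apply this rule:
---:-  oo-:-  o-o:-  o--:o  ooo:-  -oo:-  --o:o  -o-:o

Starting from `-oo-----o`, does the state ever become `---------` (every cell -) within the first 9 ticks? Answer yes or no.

yes

tick 1: ---o---o-
tick 2: o-ooo-oo-
tick 3: ---------
all cells are - at tick 3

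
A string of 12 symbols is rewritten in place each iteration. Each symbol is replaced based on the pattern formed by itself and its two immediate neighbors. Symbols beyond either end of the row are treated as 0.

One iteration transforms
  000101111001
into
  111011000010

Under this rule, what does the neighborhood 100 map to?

0

At position 9 the neighborhood is 100; the next row has 0 there.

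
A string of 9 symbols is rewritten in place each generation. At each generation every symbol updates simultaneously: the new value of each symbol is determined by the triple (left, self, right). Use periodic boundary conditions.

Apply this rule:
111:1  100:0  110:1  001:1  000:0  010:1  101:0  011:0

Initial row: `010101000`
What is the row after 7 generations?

010101011

generation 1: 110101000
generation 2: 010101001
generation 3: 010101011
generation 4: 010101001  (repeats generation 2; period 2)
generation 7: 010101011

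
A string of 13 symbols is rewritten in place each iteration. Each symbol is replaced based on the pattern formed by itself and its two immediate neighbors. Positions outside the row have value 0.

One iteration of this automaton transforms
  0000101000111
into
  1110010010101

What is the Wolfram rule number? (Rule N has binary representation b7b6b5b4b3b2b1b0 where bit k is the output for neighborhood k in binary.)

position 11: 111 → 0  (bit 7 = 0)
position 12: 110 → 1  (bit 6 = 1)
position 5: 101 → 1  (bit 5 = 1)
position 7: 100 → 0  (bit 4 = 0)
position 10: 011 → 1  (bit 3 = 1)
position 4: 010 → 0  (bit 2 = 0)
position 3: 001 → 0  (bit 1 = 0)
position 0: 000 → 1  (bit 0 = 1)
bits b7..b0 = 01101001 = 105

105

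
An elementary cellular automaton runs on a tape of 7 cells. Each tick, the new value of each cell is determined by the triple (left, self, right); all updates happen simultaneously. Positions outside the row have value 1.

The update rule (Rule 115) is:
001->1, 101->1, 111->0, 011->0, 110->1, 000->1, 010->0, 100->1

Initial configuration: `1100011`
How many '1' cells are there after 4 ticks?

4

0111100
1000111
1111000
0001111
count of 1: 4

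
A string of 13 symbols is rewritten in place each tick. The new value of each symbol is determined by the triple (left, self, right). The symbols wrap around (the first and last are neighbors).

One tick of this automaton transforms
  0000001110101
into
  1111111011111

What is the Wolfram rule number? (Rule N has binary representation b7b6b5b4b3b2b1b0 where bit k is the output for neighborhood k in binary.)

127

position 7: 111 → 0  (bit 7 = 0)
position 8: 110 → 1  (bit 6 = 1)
position 9: 101 → 1  (bit 5 = 1)
position 0: 100 → 1  (bit 4 = 1)
position 6: 011 → 1  (bit 3 = 1)
position 10: 010 → 1  (bit 2 = 1)
position 5: 001 → 1  (bit 1 = 1)
position 1: 000 → 1  (bit 0 = 1)
bits b7..b0 = 01111111 = 127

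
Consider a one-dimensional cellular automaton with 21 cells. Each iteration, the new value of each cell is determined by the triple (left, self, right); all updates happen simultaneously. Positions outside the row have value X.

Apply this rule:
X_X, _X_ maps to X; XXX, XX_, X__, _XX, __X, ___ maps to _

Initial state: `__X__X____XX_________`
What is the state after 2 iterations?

__X__X_______________

__X__X_______________
__X__X_______________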